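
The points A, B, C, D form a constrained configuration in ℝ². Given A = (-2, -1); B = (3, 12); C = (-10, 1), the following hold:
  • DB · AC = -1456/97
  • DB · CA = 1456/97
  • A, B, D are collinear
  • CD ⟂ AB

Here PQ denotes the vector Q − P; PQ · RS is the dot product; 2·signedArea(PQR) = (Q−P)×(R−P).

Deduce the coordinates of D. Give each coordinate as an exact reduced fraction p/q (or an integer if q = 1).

1. D_x = -229/97  [A, B, D are collinear ∩ CD ⟂ AB]
2. D_y = -188/97  [A, B, D are collinear ∩ CD ⟂ AB]
   → D = (-229/97, -188/97)

D = (-229/97, -188/97)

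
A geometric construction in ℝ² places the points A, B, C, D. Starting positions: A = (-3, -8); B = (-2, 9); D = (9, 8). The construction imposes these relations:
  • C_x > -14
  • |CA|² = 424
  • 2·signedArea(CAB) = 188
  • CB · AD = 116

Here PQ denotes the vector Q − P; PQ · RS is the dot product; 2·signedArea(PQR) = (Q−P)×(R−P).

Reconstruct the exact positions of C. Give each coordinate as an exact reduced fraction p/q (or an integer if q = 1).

1. C_x = -13  [2·signedArea(CAB) = 188 ∩ CB · AD = 116]
2. C_y = 10  [2·signedArea(CAB) = 188 ∩ CB · AD = 116]
   → C = (-13, 10)

C = (-13, 10)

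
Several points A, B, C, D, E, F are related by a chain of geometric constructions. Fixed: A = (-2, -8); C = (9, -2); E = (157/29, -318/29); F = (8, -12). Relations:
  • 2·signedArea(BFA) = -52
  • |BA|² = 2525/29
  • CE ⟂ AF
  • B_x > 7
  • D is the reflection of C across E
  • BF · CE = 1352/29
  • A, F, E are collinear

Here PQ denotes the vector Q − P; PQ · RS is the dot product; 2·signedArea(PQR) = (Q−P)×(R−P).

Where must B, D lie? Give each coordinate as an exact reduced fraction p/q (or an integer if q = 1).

B = (209/29, -188/29)
D = (53/29, -578/29)

1. B_x = 209/29  [line -4·x + -10·y + -36 = 0 ∩ |BA|² = 2525/29]
2. B_y = -188/29  [line -4·x + -10·y + -36 = 0 ∩ |BA|² = 2525/29]
   → B = (209/29, -188/29)
3. D_x = 53/29  [D is the reflection of C across E]
4. D_y = -578/29  [D is the reflection of C across E]
   → D = (53/29, -578/29)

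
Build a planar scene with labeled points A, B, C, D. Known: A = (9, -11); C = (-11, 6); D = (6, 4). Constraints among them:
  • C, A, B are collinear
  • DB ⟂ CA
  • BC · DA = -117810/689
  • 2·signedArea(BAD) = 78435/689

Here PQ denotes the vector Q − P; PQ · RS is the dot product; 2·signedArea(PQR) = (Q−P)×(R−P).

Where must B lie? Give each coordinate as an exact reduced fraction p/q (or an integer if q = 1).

1. B_x = -99/689  [C, A, B are collinear ∩ DB ⟂ CA]
2. B_y = -2224/689  [C, A, B are collinear ∩ DB ⟂ CA]
   → B = (-99/689, -2224/689)

B = (-99/689, -2224/689)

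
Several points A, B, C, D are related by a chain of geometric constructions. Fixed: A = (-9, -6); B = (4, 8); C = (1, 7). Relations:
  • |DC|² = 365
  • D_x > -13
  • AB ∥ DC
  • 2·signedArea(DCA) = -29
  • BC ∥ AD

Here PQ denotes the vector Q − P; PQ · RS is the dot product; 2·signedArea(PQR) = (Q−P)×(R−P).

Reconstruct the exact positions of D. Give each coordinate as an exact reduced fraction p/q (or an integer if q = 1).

D = (-12, -7)

1. D_x = -12  [AB ∥ DC ∩ BC ∥ AD]
2. D_y = -7  [AB ∥ DC ∩ BC ∥ AD]
   → D = (-12, -7)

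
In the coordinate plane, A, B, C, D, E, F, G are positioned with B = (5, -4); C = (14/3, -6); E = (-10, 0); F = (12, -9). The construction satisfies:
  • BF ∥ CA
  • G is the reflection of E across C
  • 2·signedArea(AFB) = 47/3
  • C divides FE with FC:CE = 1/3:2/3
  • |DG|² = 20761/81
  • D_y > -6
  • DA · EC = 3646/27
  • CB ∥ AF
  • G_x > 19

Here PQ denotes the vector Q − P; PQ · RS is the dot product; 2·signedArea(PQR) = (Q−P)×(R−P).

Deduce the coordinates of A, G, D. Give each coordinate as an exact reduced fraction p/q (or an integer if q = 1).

1. A_x = 35/3  [CB ∥ AF ∩ BF ∥ CA]
2. A_y = -11  [CB ∥ AF ∩ BF ∥ CA]
   → A = (35/3, -11)
3. G_x = 58/3  [G is the reflection of E across C]
4. G_y = -12  [G is the reflection of E across C]
   → G = (58/3, -12)
5. D_x = 43/9  [line -44/3·x + 6·y + 2756/27 = 0 ∩ |DG|² = 20761/81]
6. D_y = -16/3  [line -44/3·x + 6·y + 2756/27 = 0 ∩ |DG|² = 20761/81]
   → D = (43/9, -16/3)

A = (35/3, -11)
D = (43/9, -16/3)
G = (58/3, -12)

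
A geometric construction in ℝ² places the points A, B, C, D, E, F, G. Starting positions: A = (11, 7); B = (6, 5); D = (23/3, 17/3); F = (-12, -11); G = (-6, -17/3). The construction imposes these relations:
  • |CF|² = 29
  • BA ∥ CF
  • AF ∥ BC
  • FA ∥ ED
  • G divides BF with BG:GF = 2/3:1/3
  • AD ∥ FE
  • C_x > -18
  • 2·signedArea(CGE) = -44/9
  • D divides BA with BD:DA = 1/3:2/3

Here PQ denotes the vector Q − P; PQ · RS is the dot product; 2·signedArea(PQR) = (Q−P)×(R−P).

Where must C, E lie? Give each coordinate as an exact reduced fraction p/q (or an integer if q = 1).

1. C_x = -17  [BA ∥ CF ∩ AF ∥ BC]
2. C_y = -13  [BA ∥ CF ∩ AF ∥ BC]
   → C = (-17, -13)
3. E_x = -46/3  [FA ∥ ED ∩ AD ∥ FE]
4. E_y = -37/3  [FA ∥ ED ∩ AD ∥ FE]
   → E = (-46/3, -37/3)

C = (-17, -13)
E = (-46/3, -37/3)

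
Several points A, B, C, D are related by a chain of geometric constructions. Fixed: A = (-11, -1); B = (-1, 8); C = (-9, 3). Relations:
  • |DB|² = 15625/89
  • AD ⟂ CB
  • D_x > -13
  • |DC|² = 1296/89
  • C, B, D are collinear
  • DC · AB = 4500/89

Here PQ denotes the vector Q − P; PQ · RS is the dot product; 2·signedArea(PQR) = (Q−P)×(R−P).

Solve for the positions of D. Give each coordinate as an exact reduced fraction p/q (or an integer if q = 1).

D = (-1089/89, 87/89)

1. D_x = -1089/89  [C, B, D are collinear ∩ AD ⟂ CB]
2. D_y = 87/89  [C, B, D are collinear ∩ AD ⟂ CB]
   → D = (-1089/89, 87/89)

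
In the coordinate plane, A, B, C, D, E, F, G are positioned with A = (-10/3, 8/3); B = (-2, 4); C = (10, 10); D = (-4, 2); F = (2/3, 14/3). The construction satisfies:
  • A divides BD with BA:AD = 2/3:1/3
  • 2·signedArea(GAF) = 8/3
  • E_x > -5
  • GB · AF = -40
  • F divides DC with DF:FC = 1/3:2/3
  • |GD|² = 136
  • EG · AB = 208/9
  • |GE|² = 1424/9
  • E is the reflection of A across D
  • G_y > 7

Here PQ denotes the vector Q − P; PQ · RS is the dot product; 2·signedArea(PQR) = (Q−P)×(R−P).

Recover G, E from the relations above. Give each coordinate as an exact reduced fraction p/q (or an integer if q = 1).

E = (-14/3, 4/3)
G = (6, 8)

1. G_x = 6  [2·signedArea(GAF) = 8/3 ∩ GB · AF = -40]
2. G_y = 8  [2·signedArea(GAF) = 8/3 ∩ GB · AF = -40]
   → G = (6, 8)
3. E_x = -14/3  [E is the reflection of A across D]
4. E_y = 4/3  [E is the reflection of A across D]
   → E = (-14/3, 4/3)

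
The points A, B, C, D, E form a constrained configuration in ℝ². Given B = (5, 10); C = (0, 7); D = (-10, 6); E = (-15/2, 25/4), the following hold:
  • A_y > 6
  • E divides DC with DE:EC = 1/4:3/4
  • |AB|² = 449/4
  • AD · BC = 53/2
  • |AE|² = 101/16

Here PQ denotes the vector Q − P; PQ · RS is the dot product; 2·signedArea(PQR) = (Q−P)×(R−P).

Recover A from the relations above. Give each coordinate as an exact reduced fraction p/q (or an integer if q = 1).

A = (-5, 13/2)

1. A_x = -5  [line 5·x + 3·y + 11/2 = 0 ∩ |AB|² = 449/4]
2. A_y = 13/2  [line 5·x + 3·y + 11/2 = 0 ∩ |AB|² = 449/4]
   → A = (-5, 13/2)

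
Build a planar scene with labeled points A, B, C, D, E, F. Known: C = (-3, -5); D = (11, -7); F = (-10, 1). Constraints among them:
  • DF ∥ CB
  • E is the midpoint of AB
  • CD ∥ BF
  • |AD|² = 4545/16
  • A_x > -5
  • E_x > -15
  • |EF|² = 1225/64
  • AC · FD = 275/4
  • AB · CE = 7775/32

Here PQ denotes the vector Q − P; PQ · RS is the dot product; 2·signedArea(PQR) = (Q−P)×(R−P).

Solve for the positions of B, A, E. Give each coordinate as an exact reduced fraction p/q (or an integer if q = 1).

A = (-19/4, -1)
B = (-24, 3)
E = (-115/8, 1)

1. B_x = -24  [CD ∥ BF ∩ DF ∥ CB]
2. B_y = 3  [CD ∥ BF ∩ DF ∥ CB]
   → B = (-24, 3)
3. A_x = -19/4  [line -21·x + 8·y + -367/4 = 0 ∩ |AD|² = 4545/16]
4. A_y = -1  [line -21·x + 8·y + -367/4 = 0 ∩ |AD|² = 4545/16]
   → A = (-19/4, -1)
5. E_x = -115/8  [AB · CE = 7775/32 ∩ E is the midpoint of AB]
6. E_y = 1  [AB · CE = 7775/32 ∩ E is the midpoint of AB]
   → E = (-115/8, 1)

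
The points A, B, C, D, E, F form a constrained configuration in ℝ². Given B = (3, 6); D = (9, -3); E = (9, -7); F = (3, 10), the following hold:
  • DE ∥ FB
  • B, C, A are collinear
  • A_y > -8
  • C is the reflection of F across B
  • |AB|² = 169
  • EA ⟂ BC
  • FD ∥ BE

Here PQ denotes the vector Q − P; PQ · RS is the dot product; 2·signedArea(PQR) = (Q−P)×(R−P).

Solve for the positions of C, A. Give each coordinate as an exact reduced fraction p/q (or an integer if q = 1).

A = (3, -7)
C = (3, 2)

1. C_x = 3  [C is the reflection of F across B]
2. C_y = 2  [C is the reflection of F across B]
   → C = (3, 2)
3. A_x = 3  [B, C, A are collinear ∩ EA ⟂ BC]
4. A_y = -7  [B, C, A are collinear ∩ EA ⟂ BC]
   → A = (3, -7)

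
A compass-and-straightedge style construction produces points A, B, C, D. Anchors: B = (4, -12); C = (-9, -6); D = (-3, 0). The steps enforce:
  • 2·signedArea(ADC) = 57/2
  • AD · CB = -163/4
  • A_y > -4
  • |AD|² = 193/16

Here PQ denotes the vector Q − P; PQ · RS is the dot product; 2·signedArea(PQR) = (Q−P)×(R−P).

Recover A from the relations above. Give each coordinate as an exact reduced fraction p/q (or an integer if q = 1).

1. A_x = -5/4  [2·signedArea(ADC) = 57/2 ∩ AD · CB = -163/4]
2. A_y = -3  [2·signedArea(ADC) = 57/2 ∩ AD · CB = -163/4]
   → A = (-5/4, -3)

A = (-5/4, -3)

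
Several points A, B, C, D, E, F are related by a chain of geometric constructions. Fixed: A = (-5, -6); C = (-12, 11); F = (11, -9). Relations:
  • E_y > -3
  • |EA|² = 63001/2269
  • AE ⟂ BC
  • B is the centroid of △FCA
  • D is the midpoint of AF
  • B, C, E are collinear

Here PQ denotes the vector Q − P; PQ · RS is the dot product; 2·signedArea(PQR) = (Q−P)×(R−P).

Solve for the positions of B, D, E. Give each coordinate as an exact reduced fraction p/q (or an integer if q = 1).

B = (-2, -4/3)
D = (3, -15/2)
E = (-2058/2269, -6084/2269)

1. B_x = -2  [B is the centroid of △FCA]
2. B_y = -4/3  [B is the centroid of △FCA]
   → B = (-2, -4/3)
3. D_x = 3  [D is the midpoint of AF]
4. D_y = -15/2  [D is the midpoint of AF]
   → D = (3, -15/2)
5. E_x = -2058/2269  [B, C, E are collinear ∩ AE ⟂ BC]
6. E_y = -6084/2269  [B, C, E are collinear ∩ AE ⟂ BC]
   → E = (-2058/2269, -6084/2269)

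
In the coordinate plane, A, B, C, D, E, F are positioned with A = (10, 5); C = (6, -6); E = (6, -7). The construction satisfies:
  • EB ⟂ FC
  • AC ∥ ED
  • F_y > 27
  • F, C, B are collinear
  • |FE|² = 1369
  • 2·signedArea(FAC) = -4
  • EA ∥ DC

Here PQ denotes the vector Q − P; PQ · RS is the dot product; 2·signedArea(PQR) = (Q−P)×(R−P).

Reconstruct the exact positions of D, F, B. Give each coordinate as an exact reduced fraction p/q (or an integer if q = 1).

B = (1848/325, -2239/325)
D = (2, -18)
F = (18, 28)

1. D_x = 2  [EA ∥ DC ∩ AC ∥ ED]
2. D_y = -18  [EA ∥ DC ∩ AC ∥ ED]
   → D = (2, -18)
3. F_x = 18  [line 11·x + -4·y + -86 = 0 ∩ |FE|² = 1369]
4. F_y = 28  [line 11·x + -4·y + -86 = 0 ∩ |FE|² = 1369]
   → F = (18, 28)
5. B_x = 1848/325  [F, C, B are collinear ∩ EB ⟂ FC]
6. B_y = -2239/325  [F, C, B are collinear ∩ EB ⟂ FC]
   → B = (1848/325, -2239/325)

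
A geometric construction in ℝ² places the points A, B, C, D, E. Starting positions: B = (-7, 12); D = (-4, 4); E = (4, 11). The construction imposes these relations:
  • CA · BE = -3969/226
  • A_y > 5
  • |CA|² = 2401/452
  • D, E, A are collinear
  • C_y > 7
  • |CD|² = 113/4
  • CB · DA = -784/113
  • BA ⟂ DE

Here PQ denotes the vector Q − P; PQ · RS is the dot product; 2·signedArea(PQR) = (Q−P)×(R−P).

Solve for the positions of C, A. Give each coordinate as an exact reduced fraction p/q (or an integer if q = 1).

1. A_x = -196/113  [D, E, A are collinear ∩ BA ⟂ DE]
2. A_y = 676/113  [D, E, A are collinear ∩ BA ⟂ DE]
   → A = (-196/113, 676/113)
3. C_x = 0  [CA · BE = -3969/226 ∩ CB · DA = -784/113]
4. C_y = 15/2  [CA · BE = -3969/226 ∩ CB · DA = -784/113]
   → C = (0, 15/2)

A = (-196/113, 676/113)
C = (0, 15/2)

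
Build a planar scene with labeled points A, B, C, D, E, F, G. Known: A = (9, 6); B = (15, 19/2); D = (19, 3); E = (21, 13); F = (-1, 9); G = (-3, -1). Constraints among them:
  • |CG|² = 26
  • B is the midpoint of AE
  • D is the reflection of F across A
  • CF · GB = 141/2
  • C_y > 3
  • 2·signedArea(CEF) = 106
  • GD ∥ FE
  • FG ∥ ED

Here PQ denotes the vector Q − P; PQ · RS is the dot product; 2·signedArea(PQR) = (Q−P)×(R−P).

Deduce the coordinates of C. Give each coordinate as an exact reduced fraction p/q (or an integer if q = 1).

1. C_x = -2  [2·signedArea(CEF) = 106 ∩ CF · GB = 141/2]
2. C_y = 4  [2·signedArea(CEF) = 106 ∩ CF · GB = 141/2]
   → C = (-2, 4)

C = (-2, 4)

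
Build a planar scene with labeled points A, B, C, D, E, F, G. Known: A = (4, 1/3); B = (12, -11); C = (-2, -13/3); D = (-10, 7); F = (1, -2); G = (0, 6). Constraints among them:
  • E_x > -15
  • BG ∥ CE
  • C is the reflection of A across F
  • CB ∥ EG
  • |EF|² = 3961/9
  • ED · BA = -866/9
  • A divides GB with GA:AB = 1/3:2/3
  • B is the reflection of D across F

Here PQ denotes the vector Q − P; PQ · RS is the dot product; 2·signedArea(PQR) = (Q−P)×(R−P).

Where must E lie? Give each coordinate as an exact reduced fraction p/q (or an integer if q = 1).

E = (-14, 38/3)

1. E_x = -14  [CB ∥ EG ∩ BG ∥ CE]
2. E_y = 38/3  [CB ∥ EG ∩ BG ∥ CE]
   → E = (-14, 38/3)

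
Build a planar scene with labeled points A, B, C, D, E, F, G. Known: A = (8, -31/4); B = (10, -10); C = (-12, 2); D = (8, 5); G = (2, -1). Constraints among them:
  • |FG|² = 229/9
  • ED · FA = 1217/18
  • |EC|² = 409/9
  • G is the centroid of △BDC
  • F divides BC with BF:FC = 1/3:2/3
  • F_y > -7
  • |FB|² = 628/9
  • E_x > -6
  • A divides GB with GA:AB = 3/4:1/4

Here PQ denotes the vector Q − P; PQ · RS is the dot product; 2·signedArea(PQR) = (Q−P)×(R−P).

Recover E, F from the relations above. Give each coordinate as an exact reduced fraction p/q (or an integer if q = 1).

1. F_x = 8/3  [F divides BC with BF:FC = 1/3:2/3]
2. F_y = -6  [F divides BC with BF:FC = 1/3:2/3]
   → F = (8/3, -6)
3. E_x = -16/3  [line -16/3·x + 7/4·y + -1213/36 = 0 ∩ |EC|² = 409/9]
4. E_y = 3  [line -16/3·x + 7/4·y + -1213/36 = 0 ∩ |EC|² = 409/9]
   → E = (-16/3, 3)

E = (-16/3, 3)
F = (8/3, -6)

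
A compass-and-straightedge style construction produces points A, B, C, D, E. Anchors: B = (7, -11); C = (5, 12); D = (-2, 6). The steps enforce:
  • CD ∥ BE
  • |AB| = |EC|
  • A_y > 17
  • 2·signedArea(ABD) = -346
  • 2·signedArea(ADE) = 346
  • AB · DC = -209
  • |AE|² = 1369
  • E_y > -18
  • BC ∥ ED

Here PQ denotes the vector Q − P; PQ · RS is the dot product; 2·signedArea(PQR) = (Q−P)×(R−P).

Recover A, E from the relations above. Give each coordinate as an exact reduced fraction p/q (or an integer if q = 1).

1. A_x = 12  [2·signedArea(ABD) = -346 ∩ AB · DC = -209]
2. A_y = 18  [2·signedArea(ABD) = -346 ∩ AB · DC = -209]
   → A = (12, 18)
3. E_x = 0  [BC ∥ ED ∩ CD ∥ BE]
4. E_y = -17  [BC ∥ ED ∩ CD ∥ BE]
   → E = (0, -17)

A = (12, 18)
E = (0, -17)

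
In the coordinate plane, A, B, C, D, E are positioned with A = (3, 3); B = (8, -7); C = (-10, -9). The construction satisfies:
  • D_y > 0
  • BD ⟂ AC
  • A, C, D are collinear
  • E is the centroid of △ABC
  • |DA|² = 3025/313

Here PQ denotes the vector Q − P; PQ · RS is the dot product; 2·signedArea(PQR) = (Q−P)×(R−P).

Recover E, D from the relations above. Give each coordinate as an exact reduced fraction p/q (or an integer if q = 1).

D = (224/313, 279/313)
E = (1/3, -13/3)

1. E_x = 1/3  [E is the centroid of △ABC]
2. E_y = -13/3  [E is the centroid of △ABC]
   → E = (1/3, -13/3)
3. D_x = 224/313  [A, C, D are collinear ∩ BD ⟂ AC]
4. D_y = 279/313  [A, C, D are collinear ∩ BD ⟂ AC]
   → D = (224/313, 279/313)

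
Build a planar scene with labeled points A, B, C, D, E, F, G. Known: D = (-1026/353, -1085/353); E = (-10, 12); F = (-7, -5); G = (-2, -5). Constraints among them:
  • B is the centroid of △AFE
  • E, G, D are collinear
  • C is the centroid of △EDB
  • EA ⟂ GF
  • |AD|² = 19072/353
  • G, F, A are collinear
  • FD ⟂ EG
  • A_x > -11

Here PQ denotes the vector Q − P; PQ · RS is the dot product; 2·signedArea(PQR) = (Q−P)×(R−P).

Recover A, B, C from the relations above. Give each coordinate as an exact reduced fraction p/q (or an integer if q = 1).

A = (-10, -5)
B = (-9, 2/3)
C = (-7733/1059, 10159/3177)

1. A_x = -10  [G, F, A are collinear ∩ EA ⟂ GF]
2. A_y = -5  [G, F, A are collinear ∩ EA ⟂ GF]
   → A = (-10, -5)
3. B_x = -9  [B is the centroid of △AFE]
4. B_y = 2/3  [B is the centroid of △AFE]
   → B = (-9, 2/3)
5. C_x = -7733/1059  [C is the centroid of △EDB]
6. C_y = 10159/3177  [C is the centroid of △EDB]
   → C = (-7733/1059, 10159/3177)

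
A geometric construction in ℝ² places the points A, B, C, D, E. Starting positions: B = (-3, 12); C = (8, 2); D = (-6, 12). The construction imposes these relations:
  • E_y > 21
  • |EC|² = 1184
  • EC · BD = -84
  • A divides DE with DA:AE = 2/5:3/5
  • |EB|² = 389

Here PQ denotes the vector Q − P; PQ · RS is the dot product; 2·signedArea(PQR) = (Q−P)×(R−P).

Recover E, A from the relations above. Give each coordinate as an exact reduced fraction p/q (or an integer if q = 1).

A = (-58/5, 16)
E = (-20, 22)

1. E_x = -20  [EC · BD = -84]
2. E_y = 22  [|EC|² = 1184]
   → E = (-20, 22)
3. A_x = -58/5  [A divides DE with DA:AE = 2/5:3/5]
4. A_y = 16  [A divides DE with DA:AE = 2/5:3/5]
   → A = (-58/5, 16)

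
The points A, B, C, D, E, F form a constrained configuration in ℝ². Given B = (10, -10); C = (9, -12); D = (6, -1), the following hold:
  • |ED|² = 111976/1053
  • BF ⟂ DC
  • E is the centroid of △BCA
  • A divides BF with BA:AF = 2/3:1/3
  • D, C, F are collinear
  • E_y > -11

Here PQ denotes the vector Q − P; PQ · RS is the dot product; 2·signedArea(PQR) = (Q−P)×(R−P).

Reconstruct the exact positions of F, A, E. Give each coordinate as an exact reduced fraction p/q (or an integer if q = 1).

A = (1763/195, -667/65)
E = (5468/585, -699/65)
F = (1113/130, -1351/130)

1. F_x = 1113/130  [D, C, F are collinear ∩ BF ⟂ DC]
2. F_y = -1351/130  [D, C, F are collinear ∩ BF ⟂ DC]
   → F = (1113/130, -1351/130)
3. A_x = 1763/195  [A divides BF with BA:AF = 2/3:1/3]
4. A_y = -667/65  [A divides BF with BA:AF = 2/3:1/3]
   → A = (1763/195, -667/65)
5. E_x = 5468/585  [E is the centroid of △BCA]
6. E_y = -699/65  [E is the centroid of △BCA]
   → E = (5468/585, -699/65)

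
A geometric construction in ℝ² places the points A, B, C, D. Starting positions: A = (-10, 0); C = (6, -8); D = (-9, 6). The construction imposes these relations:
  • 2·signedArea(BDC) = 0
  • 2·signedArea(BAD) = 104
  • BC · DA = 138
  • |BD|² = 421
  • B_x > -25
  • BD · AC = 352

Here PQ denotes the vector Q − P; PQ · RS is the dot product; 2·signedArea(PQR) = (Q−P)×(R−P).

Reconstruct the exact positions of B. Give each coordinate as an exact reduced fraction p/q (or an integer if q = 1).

B = (-24, 20)

1. B_x = -24  [2·signedArea(BDC) = 0 ∩ BD · AC = 352]
2. B_y = 20  [2·signedArea(BDC) = 0 ∩ BD · AC = 352]
   → B = (-24, 20)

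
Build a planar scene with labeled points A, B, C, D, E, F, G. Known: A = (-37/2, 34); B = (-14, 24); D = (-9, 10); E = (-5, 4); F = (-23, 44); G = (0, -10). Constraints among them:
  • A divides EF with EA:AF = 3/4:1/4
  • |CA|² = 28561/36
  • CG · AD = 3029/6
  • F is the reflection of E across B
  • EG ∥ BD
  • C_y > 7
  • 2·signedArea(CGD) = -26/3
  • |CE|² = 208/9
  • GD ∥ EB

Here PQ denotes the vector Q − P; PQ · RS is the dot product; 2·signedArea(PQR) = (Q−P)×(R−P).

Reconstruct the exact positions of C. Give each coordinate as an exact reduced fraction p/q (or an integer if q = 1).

1. C_x = -23/3  [CG · AD = 3029/6 ∩ 2·signedArea(CGD) = -26/3]
2. C_y = 8  [CG · AD = 3029/6 ∩ 2·signedArea(CGD) = -26/3]
   → C = (-23/3, 8)

C = (-23/3, 8)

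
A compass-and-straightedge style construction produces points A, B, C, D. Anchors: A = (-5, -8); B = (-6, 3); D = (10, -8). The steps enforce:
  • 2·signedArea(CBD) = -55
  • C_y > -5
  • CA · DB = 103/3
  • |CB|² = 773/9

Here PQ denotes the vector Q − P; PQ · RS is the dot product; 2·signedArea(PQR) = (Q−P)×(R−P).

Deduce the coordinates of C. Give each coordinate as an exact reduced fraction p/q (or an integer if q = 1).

1. C_x = -1/3  [CA · DB = 103/3 ∩ 2·signedArea(CBD) = -55]
2. C_y = -13/3  [CA · DB = 103/3 ∩ 2·signedArea(CBD) = -55]
   → C = (-1/3, -13/3)

C = (-1/3, -13/3)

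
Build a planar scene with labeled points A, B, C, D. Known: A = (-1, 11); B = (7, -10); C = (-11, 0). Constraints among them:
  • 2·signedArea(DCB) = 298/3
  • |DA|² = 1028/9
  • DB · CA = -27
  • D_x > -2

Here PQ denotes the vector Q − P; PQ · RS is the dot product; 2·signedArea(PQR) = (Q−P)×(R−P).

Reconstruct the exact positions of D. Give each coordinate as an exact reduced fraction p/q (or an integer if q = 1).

1. D_x = -5/3  [2·signedArea(DCB) = 298/3 ∩ DB · CA = -27]
2. D_y = 1/3  [2·signedArea(DCB) = 298/3 ∩ DB · CA = -27]
   → D = (-5/3, 1/3)

D = (-5/3, 1/3)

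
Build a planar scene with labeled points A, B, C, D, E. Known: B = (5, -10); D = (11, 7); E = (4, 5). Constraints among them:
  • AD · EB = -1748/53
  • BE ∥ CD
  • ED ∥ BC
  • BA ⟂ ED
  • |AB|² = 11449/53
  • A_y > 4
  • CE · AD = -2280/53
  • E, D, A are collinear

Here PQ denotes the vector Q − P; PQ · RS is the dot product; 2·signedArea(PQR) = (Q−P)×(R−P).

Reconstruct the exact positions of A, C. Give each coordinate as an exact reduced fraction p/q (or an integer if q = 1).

A = (51/53, 219/53)
C = (12, -8)

1. A_x = 51/53  [E, D, A are collinear ∩ BA ⟂ ED]
2. A_y = 219/53  [E, D, A are collinear ∩ BA ⟂ ED]
   → A = (51/53, 219/53)
3. C_x = 12  [BE ∥ CD ∩ ED ∥ BC]
4. C_y = -8  [BE ∥ CD ∩ ED ∥ BC]
   → C = (12, -8)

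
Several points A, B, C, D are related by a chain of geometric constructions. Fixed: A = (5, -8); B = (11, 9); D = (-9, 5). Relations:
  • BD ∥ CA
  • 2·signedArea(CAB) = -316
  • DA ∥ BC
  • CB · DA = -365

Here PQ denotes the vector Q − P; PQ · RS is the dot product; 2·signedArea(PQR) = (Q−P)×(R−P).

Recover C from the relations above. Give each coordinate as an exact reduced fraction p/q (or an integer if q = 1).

1. C_x = 25  [BD ∥ CA ∩ DA ∥ BC]
2. C_y = -4  [BD ∥ CA ∩ DA ∥ BC]
   → C = (25, -4)

C = (25, -4)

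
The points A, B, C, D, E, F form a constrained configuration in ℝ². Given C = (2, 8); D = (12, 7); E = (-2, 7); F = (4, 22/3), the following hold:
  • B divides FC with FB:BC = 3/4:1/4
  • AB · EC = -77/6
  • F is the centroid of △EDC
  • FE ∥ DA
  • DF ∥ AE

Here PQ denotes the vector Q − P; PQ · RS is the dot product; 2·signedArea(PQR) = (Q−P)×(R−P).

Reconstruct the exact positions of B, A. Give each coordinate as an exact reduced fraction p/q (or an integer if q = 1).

A = (6, 20/3)
B = (5/2, 47/6)

1. B_x = 5/2  [B divides FC with FB:BC = 3/4:1/4]
2. B_y = 47/6  [B divides FC with FB:BC = 3/4:1/4]
   → B = (5/2, 47/6)
3. A_x = 6  [DF ∥ AE ∩ FE ∥ DA]
4. A_y = 20/3  [DF ∥ AE ∩ FE ∥ DA]
   → A = (6, 20/3)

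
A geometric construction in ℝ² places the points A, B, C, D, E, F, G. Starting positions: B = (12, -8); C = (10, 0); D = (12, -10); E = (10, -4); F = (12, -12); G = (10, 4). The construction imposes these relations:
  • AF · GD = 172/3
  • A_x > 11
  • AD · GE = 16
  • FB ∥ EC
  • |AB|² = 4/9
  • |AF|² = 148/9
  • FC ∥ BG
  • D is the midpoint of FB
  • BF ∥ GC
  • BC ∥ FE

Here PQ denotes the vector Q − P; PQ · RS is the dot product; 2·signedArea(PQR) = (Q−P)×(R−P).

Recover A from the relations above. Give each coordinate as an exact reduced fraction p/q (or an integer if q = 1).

A = (34/3, -8)

1. A_x = 34/3  [AF · GD = 172/3 ∩ AD · GE = 16]
2. A_y = -8  [AF · GD = 172/3 ∩ AD · GE = 16]
   → A = (34/3, -8)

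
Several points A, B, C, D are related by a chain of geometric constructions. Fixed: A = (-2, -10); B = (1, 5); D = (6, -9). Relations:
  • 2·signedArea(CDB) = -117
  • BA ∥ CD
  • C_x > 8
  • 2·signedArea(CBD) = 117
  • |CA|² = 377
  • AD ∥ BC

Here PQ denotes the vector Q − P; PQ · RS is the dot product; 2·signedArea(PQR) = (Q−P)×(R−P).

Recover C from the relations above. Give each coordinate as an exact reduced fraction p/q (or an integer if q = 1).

1. C_x = 9  [BA ∥ CD ∩ AD ∥ BC]
2. C_y = 6  [BA ∥ CD ∩ AD ∥ BC]
   → C = (9, 6)

C = (9, 6)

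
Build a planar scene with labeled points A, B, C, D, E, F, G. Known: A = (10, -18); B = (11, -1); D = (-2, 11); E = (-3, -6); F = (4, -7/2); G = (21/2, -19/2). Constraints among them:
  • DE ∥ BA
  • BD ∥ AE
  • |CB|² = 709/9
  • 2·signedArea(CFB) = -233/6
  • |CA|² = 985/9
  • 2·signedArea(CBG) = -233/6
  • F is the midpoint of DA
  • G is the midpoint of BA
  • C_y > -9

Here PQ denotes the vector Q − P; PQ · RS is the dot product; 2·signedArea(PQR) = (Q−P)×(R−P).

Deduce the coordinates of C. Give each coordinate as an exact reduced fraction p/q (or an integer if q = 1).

C = (6, -25/3)

1. C_x = 6  [2·signedArea(CFB) = -233/6 ∩ 2·signedArea(CBG) = -233/6]
2. C_y = -25/3  [2·signedArea(CFB) = -233/6 ∩ 2·signedArea(CBG) = -233/6]
   → C = (6, -25/3)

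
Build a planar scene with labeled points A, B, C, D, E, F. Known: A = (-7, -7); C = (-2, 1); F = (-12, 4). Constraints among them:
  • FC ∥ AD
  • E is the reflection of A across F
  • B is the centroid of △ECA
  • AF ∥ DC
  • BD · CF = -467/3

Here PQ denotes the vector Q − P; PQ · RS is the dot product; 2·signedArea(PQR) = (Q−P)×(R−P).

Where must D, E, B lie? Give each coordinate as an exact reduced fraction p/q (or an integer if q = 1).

B = (-26/3, 3)
D = (3, -10)
E = (-17, 15)

1. D_x = 3  [AF ∥ DC ∩ FC ∥ AD]
2. D_y = -10  [AF ∥ DC ∩ FC ∥ AD]
   → D = (3, -10)
3. E_x = -17  [E is the reflection of A across F]
4. E_y = 15  [E is the reflection of A across F]
   → E = (-17, 15)
5. B_x = -26/3  [B is the centroid of △ECA]
6. B_y = 3  [B is the centroid of △ECA]
   → B = (-26/3, 3)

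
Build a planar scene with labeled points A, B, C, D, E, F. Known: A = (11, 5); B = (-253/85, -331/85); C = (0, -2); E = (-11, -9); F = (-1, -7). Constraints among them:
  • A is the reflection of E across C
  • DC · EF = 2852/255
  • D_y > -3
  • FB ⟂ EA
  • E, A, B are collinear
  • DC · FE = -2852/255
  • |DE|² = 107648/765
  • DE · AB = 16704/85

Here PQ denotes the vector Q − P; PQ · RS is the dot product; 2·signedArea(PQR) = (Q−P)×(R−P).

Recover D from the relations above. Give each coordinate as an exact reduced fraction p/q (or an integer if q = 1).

D = (-253/255, -671/255)

1. D_x = -253/255  [DE · AB = 16704/85 ∩ DC · EF = 2852/255]
2. D_y = -671/255  [DE · AB = 16704/85 ∩ DC · EF = 2852/255]
   → D = (-253/255, -671/255)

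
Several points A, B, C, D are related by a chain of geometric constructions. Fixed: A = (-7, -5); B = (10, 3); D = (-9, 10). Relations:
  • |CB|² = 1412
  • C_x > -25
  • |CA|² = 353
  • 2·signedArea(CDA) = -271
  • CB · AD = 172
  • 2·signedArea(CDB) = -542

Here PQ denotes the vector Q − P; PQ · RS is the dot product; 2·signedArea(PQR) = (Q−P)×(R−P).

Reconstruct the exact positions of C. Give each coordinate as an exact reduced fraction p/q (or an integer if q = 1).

1. C_x = -24  [2·signedArea(CDA) = -271 ∩ CB · AD = 172]
2. C_y = -13  [2·signedArea(CDA) = -271 ∩ CB · AD = 172]
   → C = (-24, -13)

C = (-24, -13)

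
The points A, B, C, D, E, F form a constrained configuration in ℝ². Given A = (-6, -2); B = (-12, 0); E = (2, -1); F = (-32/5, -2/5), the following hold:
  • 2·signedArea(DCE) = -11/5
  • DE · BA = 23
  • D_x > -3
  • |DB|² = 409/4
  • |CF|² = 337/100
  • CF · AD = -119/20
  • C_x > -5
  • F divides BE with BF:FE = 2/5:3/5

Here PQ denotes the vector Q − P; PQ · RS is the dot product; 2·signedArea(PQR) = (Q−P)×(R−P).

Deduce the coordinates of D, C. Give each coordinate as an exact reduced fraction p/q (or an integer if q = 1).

C = (-24/5, -13/10)
D = (-2, -3/2)

1. D_x = -2  [line -6·x + 2·y + -9 = 0 ∩ |DB|² = 409/4]
2. D_y = -3/2  [line -6·x + 2·y + -9 = 0 ∩ |DB|² = 409/4]
   → D = (-2, -3/2)
3. C_x = -24/5  [2·signedArea(DCE) = -11/5 ∩ CF · AD = -119/20]
4. C_y = -13/10  [2·signedArea(DCE) = -11/5 ∩ CF · AD = -119/20]
   → C = (-24/5, -13/10)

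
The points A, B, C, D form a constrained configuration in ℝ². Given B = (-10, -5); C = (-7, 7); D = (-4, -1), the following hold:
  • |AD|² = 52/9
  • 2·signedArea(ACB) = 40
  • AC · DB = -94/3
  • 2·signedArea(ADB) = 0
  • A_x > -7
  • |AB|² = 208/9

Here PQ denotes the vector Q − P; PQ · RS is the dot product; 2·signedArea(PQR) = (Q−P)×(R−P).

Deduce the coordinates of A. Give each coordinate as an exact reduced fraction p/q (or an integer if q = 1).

A = (-6, -7/3)

1. A_x = -6  [2·signedArea(ADB) = 0 ∩ AC · DB = -94/3]
2. A_y = -7/3  [2·signedArea(ADB) = 0 ∩ AC · DB = -94/3]
   → A = (-6, -7/3)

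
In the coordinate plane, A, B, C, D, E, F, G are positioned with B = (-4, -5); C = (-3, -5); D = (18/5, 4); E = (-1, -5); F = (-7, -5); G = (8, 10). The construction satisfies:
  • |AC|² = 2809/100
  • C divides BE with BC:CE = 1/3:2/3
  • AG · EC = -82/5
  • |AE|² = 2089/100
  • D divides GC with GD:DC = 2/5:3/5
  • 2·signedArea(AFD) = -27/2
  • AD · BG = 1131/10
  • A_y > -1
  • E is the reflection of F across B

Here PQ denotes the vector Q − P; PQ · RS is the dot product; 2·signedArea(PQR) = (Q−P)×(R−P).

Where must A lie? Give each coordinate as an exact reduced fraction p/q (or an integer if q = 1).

1. A_x = -1/5  [2·signedArea(AFD) = -27/2 ∩ AD · BG = 1131/10]
2. A_y = -1/2  [2·signedArea(AFD) = -27/2 ∩ AD · BG = 1131/10]
   → A = (-1/5, -1/2)

A = (-1/5, -1/2)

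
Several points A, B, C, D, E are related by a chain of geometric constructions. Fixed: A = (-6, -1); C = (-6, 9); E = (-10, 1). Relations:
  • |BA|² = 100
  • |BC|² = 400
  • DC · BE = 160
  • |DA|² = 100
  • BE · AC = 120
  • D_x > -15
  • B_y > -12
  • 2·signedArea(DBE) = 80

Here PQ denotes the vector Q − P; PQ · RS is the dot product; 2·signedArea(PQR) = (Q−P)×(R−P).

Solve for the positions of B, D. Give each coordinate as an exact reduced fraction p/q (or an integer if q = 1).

B = (-6, -11)
D = (-14, -7)

1. B_y = -11  [BE · AC = 120]
2. B_x = -6  [|BA|² = 100]
   → B = (-6, -11)
3. D_x = -14  [DC · BE = 160 ∩ 2·signedArea(DBE) = 80]
4. D_y = -7  [DC · BE = 160 ∩ 2·signedArea(DBE) = 80]
   → D = (-14, -7)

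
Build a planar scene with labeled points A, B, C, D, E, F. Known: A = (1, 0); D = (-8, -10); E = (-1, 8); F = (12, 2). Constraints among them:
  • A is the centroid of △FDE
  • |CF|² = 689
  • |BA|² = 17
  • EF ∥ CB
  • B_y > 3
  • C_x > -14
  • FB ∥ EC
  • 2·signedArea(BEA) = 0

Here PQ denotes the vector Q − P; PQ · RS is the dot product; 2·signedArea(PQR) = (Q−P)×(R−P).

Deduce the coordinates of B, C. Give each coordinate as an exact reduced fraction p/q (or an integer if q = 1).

B = (0, 4)
C = (-13, 10)

1. B_x = 0  [line 8·x + 2·y + -8 = 0 ∩ |BA|² = 17]
2. B_y = 4  [line 8·x + 2·y + -8 = 0 ∩ |BA|² = 17]
   → B = (0, 4)
3. C_x = -13  [EF ∥ CB ∩ FB ∥ EC]
4. C_y = 10  [EF ∥ CB ∩ FB ∥ EC]
   → C = (-13, 10)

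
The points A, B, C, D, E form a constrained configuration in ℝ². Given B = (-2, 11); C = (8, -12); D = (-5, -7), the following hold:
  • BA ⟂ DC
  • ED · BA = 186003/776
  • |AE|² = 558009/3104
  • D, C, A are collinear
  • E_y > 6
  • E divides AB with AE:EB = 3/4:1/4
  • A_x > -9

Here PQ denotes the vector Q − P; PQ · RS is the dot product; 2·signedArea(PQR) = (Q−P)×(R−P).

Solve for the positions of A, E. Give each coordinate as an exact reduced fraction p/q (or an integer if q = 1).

A = (-1633/194, -1103/194)
E = (-2797/776, 5299/776)

1. A_x = -1633/194  [D, C, A are collinear ∩ BA ⟂ DC]
2. A_y = -1103/194  [D, C, A are collinear ∩ BA ⟂ DC]
   → A = (-1633/194, -1103/194)
3. E_x = -2797/776  [E divides AB with AE:EB = 3/4:1/4]
4. E_y = 5299/776  [E divides AB with AE:EB = 3/4:1/4]
   → E = (-2797/776, 5299/776)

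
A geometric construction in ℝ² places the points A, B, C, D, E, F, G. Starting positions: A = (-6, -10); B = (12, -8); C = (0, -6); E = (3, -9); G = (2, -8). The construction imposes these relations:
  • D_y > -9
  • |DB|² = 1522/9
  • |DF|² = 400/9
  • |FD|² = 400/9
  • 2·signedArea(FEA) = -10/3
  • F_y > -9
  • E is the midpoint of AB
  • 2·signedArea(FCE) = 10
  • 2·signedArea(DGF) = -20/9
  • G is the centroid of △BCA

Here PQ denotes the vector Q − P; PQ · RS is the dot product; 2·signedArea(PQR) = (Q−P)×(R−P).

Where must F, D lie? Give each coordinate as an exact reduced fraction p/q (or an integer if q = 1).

1. F_x = 17/3  [2·signedArea(FEA) = -10/3 ∩ 2·signedArea(FCE) = 10]
2. F_y = -25/3  [2·signedArea(FEA) = -10/3 ∩ 2·signedArea(FCE) = 10]
   → F = (17/3, -25/3)
3. D_x = -1  [line 1/3·x + 11/3·y + 278/9 = 0 ∩ |FD|² = 400/9]
4. D_y = -25/3  [line 1/3·x + 11/3·y + 278/9 = 0 ∩ |FD|² = 400/9]
   → D = (-1, -25/3)

D = (-1, -25/3)
F = (17/3, -25/3)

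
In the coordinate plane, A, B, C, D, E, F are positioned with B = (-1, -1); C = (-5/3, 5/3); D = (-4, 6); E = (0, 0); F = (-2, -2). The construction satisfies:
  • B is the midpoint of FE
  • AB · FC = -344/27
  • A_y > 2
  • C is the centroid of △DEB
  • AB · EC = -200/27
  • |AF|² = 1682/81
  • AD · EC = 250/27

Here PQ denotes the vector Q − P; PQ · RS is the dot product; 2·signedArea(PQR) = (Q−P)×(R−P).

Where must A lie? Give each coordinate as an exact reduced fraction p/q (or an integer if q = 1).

A = (-17/9, 23/9)

1. A_x = -17/9  [AD · EC = 250/27 ∩ AB · FC = -344/27]
2. A_y = 23/9  [AD · EC = 250/27 ∩ AB · FC = -344/27]
   → A = (-17/9, 23/9)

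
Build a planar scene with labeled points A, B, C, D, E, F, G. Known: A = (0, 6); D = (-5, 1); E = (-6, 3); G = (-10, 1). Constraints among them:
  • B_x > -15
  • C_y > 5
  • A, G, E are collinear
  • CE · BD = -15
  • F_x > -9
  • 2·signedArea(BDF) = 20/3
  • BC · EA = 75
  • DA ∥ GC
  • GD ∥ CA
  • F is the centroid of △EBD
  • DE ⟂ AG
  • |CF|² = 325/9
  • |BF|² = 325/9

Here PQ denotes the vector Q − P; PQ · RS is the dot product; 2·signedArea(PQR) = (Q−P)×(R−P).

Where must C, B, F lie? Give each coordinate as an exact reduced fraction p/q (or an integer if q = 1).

1. C_x = -5  [GD ∥ CA ∩ DA ∥ GC]
2. C_y = 6  [GD ∥ CA ∩ DA ∥ GC]
   → C = (-5, 6)
3. B_x = -14  [BC · EA = 75 ∩ CE · BD = -15]
4. B_y = -1  [BC · EA = 75 ∩ CE · BD = -15]
   → B = (-14, -1)
5. F_x = -25/3  [2·signedArea(BDF) = 20/3 ∩ F is the centroid of △EBD]
6. F_y = 1  [2·signedArea(BDF) = 20/3 ∩ F is the centroid of △EBD]
   → F = (-25/3, 1)

B = (-14, -1)
C = (-5, 6)
F = (-25/3, 1)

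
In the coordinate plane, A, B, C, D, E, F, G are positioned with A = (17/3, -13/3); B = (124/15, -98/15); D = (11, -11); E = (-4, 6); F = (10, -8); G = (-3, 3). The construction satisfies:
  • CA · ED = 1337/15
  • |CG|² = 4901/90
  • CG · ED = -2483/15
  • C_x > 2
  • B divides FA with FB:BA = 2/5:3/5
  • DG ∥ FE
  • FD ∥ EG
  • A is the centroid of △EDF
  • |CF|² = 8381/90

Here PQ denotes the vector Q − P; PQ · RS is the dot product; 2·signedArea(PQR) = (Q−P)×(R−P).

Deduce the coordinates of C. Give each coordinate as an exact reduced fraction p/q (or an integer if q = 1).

1. C_x = 79/30  [line -15·x + 17·y + 1043/15 = 0 ∩ |CG|² = 4901/90]
2. C_y = -53/30  [line -15·x + 17·y + 1043/15 = 0 ∩ |CG|² = 4901/90]
   → C = (79/30, -53/30)

C = (79/30, -53/30)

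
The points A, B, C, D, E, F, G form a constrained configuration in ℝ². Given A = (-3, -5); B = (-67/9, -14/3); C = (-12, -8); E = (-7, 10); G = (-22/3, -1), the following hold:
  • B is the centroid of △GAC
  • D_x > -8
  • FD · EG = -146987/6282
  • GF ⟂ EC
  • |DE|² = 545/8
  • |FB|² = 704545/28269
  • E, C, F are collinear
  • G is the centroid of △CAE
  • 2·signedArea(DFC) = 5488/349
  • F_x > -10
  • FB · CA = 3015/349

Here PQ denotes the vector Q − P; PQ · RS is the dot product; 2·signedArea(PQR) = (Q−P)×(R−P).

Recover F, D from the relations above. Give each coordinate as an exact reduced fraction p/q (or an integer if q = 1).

1. F_x = -10324/1047  [E, C, F are collinear ∩ GF ⟂ EC]
2. F_y = -104/349  [E, C, F are collinear ∩ GF ⟂ EC]
   → F = (-10324/1047, -104/349)
3. D_x = -29/4  [2·signedArea(DFC) = 5488/349 ∩ FD · EG = -146987/6282]
4. D_y = 7/4  [2·signedArea(DFC) = 5488/349 ∩ FD · EG = -146987/6282]
   → D = (-29/4, 7/4)

D = (-29/4, 7/4)
F = (-10324/1047, -104/349)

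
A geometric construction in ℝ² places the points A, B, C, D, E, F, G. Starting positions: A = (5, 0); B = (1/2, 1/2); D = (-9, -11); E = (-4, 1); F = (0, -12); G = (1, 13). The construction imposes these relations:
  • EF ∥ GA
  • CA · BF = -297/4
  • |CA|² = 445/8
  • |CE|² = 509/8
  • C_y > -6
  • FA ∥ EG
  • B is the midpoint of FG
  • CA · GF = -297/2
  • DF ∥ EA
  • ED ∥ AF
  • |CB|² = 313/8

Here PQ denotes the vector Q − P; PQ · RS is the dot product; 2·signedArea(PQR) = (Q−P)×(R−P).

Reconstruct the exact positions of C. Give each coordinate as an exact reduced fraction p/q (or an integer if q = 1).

C = (1/4, -23/4)

1. C_x = 1/4  [line 1·x + 25·y + 287/2 = 0 ∩ |CB|² = 313/8]
2. C_y = -23/4  [line 1·x + 25·y + 287/2 = 0 ∩ |CB|² = 313/8]
   → C = (1/4, -23/4)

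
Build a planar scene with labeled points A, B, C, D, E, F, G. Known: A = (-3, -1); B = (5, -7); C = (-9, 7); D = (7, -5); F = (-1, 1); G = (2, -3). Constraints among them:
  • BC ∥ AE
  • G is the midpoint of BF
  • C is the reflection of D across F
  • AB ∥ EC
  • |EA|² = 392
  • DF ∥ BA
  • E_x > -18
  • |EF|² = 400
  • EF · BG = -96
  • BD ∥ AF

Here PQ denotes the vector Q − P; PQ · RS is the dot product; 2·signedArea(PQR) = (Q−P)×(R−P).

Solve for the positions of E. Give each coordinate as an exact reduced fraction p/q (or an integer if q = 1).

E = (-17, 13)

1. E_x = -17  [AB ∥ EC ∩ BC ∥ AE]
2. E_y = 13  [AB ∥ EC ∩ BC ∥ AE]
   → E = (-17, 13)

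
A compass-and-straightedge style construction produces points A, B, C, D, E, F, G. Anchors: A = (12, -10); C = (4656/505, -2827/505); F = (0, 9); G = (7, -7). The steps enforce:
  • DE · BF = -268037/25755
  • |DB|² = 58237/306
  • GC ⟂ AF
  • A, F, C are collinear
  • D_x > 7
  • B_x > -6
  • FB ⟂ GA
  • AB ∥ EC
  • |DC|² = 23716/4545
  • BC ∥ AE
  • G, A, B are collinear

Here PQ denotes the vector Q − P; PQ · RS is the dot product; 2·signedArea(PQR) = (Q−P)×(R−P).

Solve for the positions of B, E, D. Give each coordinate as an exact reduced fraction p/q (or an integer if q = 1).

1. B_x = -177/34  [G, A, B are collinear ∩ FB ⟂ GA]
2. B_y = 11/34  [G, A, B are collinear ∩ FB ⟂ GA]
   → B = (-177/34, 11/34)
3. E_x = 453729/17170  [AB ∥ EC ∩ BC ∥ AE]
4. E_y = -273373/17170  [AB ∥ EC ∩ BC ∥ AE]
   → E = (453729/17170, -273373/17170)
5. D_x = 8  [line -177/34·x + -295/34·y + 59/6 = 0 ∩ |DB|² = 58237/306]
6. D_y = -11/3  [line -177/34·x + -295/34·y + 59/6 = 0 ∩ |DB|² = 58237/306]
   → D = (8, -11/3)

B = (-177/34, 11/34)
D = (8, -11/3)
E = (453729/17170, -273373/17170)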